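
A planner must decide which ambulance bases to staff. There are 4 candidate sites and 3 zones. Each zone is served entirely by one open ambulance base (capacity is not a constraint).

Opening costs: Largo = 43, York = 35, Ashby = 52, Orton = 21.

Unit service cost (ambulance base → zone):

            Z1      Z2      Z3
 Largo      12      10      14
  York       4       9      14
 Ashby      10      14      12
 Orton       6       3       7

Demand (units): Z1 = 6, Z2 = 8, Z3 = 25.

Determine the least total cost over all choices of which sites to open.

Minimum total cost: 256

For any fixed open set, each zone goes to its cheapest open site; total = fixed + service.
{Orton}: Z1→Orton 6·6=36, Z2→Orton 3·8=24, Z3→Orton 7·25=175. Service 235; fixed 21; total 256.
{York, Orton}: service 223 + fixed 56 = 279
{Largo, Orton}: service 235 + fixed 64 = 299
{Largo, York, Ashby, Orton}: service 223 + fixed 151 = 374
(All 15 nonempty subsets were checked; Orton only is lowest.)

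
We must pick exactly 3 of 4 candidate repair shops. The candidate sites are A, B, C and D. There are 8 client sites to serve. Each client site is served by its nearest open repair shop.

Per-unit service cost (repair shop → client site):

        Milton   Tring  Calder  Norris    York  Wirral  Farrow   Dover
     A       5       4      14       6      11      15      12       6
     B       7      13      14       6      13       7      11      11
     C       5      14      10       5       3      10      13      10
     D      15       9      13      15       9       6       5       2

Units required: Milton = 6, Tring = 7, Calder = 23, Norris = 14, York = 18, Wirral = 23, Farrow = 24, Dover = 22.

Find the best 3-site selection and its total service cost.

With exactly 3 open, each client site uses its cheapest among the chosen.
{A, C, D}: Milton→A 5·6=30, Tring→A 4·7=28, Calder→C 10·23=230, Norris→C 5·14=70, York→C 3·18=54, Wirral→D 6·23=138, Farrow→D 5·24=120, Dover→D 2·22=44. Service cost 714.
{B, C, D}: service cost 749
{A, B, D}: service cost 905
Among all 4 size-3 choices, {A, C, D} is lowest.

Choose A, C and D; total service cost 714.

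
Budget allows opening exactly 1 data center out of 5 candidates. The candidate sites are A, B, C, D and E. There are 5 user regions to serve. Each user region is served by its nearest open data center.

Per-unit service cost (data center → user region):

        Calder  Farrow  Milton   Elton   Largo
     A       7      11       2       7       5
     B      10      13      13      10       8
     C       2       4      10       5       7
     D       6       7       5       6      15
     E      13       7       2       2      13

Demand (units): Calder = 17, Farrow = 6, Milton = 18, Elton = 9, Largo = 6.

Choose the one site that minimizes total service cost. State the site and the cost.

Choose A only; total service cost 314.

With exactly 1 open, each user region uses its cheapest among the chosen.
{A}: Calder→A 7·17=119, Farrow→A 11·6=66, Milton→A 2·18=36, Elton→A 7·9=63, Largo→A 5·6=30. Service cost 314.
{C}: service cost 325
{D}: service cost 378
Among all 5 size-1 choices, {A} is lowest.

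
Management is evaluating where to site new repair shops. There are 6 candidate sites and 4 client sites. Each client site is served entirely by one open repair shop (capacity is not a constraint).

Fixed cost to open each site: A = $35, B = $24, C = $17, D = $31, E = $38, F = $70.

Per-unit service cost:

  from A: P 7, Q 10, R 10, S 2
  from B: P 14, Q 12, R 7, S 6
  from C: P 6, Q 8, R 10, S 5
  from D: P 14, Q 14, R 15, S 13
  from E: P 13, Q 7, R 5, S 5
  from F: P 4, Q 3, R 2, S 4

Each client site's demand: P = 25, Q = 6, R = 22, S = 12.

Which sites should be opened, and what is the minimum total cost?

Open F only; minimum total cost 280.

For any fixed open set, each client site goes to its cheapest open site; total = fixed + service.
{F}: P→F 4·25=100, Q→F 3·6=18, R→F 2·22=44, S→F 4·12=48. Service 210; fixed 70; total 280.
{A, F}: P→F 4·25=100, Q→F 3·6=18, R→F 2·22=44, S→A 2·12=24. Service 186; fixed 105; total 291.
{C, F}: service 210 + fixed 87 = 297
{A, B, C, D, E, F}: P→F 4·25=100, Q→F 3·6=18, R→F 2·22=44, S→A 2·12=24. Service 186; fixed 215; total 401.
No other subset beats 280.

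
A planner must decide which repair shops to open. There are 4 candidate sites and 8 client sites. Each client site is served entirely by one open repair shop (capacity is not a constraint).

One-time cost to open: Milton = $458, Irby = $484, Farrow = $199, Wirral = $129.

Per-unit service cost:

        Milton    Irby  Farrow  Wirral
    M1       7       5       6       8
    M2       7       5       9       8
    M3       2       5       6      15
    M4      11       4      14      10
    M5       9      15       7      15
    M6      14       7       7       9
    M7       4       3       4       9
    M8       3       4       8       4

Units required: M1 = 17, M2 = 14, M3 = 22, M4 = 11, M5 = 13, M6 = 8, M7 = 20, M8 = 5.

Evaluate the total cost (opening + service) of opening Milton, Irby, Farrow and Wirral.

Total cost: 1735

Each client site is assigned to its cheapest site among the open ones.
{Milton, Irby, Farrow, Wirral}: M1→Irby 5·17=85, M2→Irby 5·14=70, M3→Milton 2·22=44, M4→Irby 4·11=44, M5→Farrow 7·13=91, M6→Irby 7·8=56, M7→Irby 3·20=60, M8→Milton 3·5=15. Service 465; fixed 1270; total 1735.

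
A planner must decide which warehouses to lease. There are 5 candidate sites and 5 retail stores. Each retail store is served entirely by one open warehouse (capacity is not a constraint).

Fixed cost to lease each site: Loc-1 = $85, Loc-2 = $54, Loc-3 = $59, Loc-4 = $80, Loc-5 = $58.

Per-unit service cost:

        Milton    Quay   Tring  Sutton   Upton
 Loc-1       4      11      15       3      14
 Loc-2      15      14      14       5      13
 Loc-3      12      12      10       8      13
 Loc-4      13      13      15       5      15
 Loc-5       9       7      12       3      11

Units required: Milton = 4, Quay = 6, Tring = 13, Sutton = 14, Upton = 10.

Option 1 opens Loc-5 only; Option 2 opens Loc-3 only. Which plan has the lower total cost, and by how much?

Option 1: {Loc-5}: Milton→Loc-5 9·4=36, Quay→Loc-5 7·6=42, Tring→Loc-5 12·13=156, Sutton→Loc-5 3·14=42, Upton→Loc-5 11·10=110. Service 386; fixed 58; total 444.
Option 2: {Loc-3}: Milton→Loc-3 12·4=48, Quay→Loc-3 12·6=72, Tring→Loc-3 10·13=130, Sutton→Loc-3 8·14=112, Upton→Loc-3 13·10=130. Service 492; fixed 59; total 551.
Difference: |444 − 551| = 107.

Option 1 is cheaper by 107.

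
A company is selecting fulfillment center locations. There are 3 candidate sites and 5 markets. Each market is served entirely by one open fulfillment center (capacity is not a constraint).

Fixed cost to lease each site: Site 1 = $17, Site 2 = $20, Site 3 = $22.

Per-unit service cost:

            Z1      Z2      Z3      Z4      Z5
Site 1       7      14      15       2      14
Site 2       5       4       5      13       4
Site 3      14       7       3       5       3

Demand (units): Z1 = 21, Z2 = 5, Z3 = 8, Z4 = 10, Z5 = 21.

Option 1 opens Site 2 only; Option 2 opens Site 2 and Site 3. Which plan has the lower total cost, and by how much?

Option 2 is cheaper by 95.

Option 1: {Site 2}: Z1→Site 2 5·21=105, Z2→Site 2 4·5=20, Z3→Site 2 5·8=40, Z4→Site 2 13·10=130, Z5→Site 2 4·21=84. Service 379; fixed 20; total 399.
Option 2: {Site 2, Site 3}: Z1→Site 2 5·21=105, Z2→Site 2 4·5=20, Z3→Site 3 3·8=24, Z4→Site 3 5·10=50, Z5→Site 3 3·21=63. Service 262; fixed 42; total 304.
Difference: |399 − 304| = 95.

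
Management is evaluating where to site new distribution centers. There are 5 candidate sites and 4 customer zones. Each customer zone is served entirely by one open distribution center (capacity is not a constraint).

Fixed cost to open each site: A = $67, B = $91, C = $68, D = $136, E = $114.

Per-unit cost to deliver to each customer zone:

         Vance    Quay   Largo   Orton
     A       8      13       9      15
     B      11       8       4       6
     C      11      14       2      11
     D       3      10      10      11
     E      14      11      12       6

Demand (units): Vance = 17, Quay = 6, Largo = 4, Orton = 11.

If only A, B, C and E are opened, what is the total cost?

Total cost: 598

Each customer zone is assigned to its cheapest site among the open ones.
{A, B, C, E}: Vance→A 8·17=136, Quay→B 8·6=48, Largo→C 2·4=8, Orton→B 6·11=66. Service 258; fixed 340; total 598.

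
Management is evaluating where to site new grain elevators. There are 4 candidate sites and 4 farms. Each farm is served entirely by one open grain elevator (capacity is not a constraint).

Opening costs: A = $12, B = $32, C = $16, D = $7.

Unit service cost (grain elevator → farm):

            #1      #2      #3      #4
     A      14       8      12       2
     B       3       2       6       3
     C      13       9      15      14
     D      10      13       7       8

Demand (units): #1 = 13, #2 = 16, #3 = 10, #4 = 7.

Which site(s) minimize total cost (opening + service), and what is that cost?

Open B only; minimum total cost 184.

For any fixed open set, each farm goes to its cheapest open site; total = fixed + service.
{B}: #1→B 3·13=39, #2→B 2·16=32, #3→B 6·10=60, #4→B 3·7=21. Service 152; fixed 32; total 184.
{A, B}: #1→B 3·13=39, #2→B 2·16=32, #3→B 6·10=60, #4→A 2·7=14. Service 145; fixed 44; total 189.
{B, D}: #1→B 3·13=39, #2→B 2·16=32, #3→B 6·10=60, #4→B 3·7=21. Service 152; fixed 39; total 191.
{A, B, C, D}: service 145 + fixed 67 = 212
No other subset beats 184.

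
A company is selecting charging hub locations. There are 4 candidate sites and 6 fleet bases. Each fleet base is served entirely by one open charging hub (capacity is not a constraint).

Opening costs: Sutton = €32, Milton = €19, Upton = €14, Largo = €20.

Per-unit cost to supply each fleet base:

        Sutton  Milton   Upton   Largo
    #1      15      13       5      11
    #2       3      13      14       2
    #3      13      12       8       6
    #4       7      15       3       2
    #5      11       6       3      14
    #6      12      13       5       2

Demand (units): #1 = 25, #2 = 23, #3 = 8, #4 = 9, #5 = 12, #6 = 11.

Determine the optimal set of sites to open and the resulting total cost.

For any fixed open set, each fleet base goes to its cheapest open site; total = fixed + service.
{Upton, Largo}: #1→Upton 5·25=125, #2→Largo 2·23=46, #3→Largo 6·8=48, #4→Largo 2·9=18, #5→Upton 3·12=36, #6→Largo 2·11=22. Service 295; fixed 34; total 329.
{Milton, Upton, Largo}: #1→Upton 5·25=125, #2→Largo 2·23=46, #3→Largo 6·8=48, #4→Largo 2·9=18, #5→Upton 3·12=36, #6→Largo 2·11=22. Service 295; fixed 53; total 348.
{Sutton, Upton, Largo}: #1→Upton 5·25=125, #2→Largo 2·23=46, #3→Largo 6·8=48, #4→Largo 2·9=18, #5→Upton 3·12=36, #6→Largo 2·11=22. Service 295; fixed 66; total 361.
{Sutton, Milton, Upton, Largo}: service 295 + fixed 85 = 380
(All 15 nonempty subsets were checked; Upton and Largo is lowest.)

Open Upton and Largo; minimum total cost 329.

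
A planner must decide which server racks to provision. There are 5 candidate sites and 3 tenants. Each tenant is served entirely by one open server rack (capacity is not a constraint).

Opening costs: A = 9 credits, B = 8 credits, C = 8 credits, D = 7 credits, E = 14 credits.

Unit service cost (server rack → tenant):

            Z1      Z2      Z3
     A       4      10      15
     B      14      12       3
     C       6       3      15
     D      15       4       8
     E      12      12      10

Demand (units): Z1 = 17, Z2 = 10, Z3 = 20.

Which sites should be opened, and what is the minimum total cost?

For any fixed open set, each tenant goes to its cheapest open site; total = fixed + service.
{A, B, C}: Z1→A 4·17=68, Z2→C 3·10=30, Z3→B 3·20=60. Service 158; fixed 25; total 183.
{A, B, C, D}: Z1→A 4·17=68, Z2→C 3·10=30, Z3→B 3·20=60. Service 158; fixed 32; total 190.
{A, B, D}: service 168 + fixed 24 = 192
{A, B, C, D, E}: service 158 + fixed 46 = 204
No other subset beats 183.

Open A, B and C; minimum total cost 183.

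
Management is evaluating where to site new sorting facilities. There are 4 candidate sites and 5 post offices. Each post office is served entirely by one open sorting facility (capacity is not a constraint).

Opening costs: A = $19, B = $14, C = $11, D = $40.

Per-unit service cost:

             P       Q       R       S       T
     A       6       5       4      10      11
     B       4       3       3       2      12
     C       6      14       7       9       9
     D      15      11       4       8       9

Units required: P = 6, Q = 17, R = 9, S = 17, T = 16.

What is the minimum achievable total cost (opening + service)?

Minimum total cost: 305

For any fixed open set, each post office goes to its cheapest open site; total = fixed + service.
{B, C}: P→B 4·6=24, Q→B 3·17=51, R→B 3·9=27, S→B 2·17=34, T→C 9·16=144. Service 280; fixed 25; total 305.
{A, B, C}: service 280 + fixed 44 = 324
{B, D}: service 280 + fixed 54 = 334
{A, B, C, D}: service 280 + fixed 84 = 364
No other subset beats 305.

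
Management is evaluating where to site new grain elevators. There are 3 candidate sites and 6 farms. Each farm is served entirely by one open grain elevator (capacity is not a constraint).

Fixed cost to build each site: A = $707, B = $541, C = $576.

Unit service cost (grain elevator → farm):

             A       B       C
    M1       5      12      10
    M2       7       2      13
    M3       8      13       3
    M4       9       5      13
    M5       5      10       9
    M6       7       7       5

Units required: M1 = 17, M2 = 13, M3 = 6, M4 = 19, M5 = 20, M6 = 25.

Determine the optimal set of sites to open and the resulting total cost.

For any fixed open set, each farm goes to its cheapest open site; total = fixed + service.
{B}: M1→B 12·17=204, M2→B 2·13=26, M3→B 13·6=78, M4→B 5·19=95, M5→B 10·20=200, M6→B 7·25=175. Service 778; fixed 541; total 1319.
{A}: M1→A 5·17=85, M2→A 7·13=91, M3→A 8·6=48, M4→A 9·19=171, M5→A 5·20=100, M6→A 7·25=175. Service 670; fixed 707; total 1377.
{C}: service 909 + fixed 576 = 1485
{A, B, C}: service 449 + fixed 1824 = 2273
No other subset beats 1319.

Open B only; minimum total cost 1319.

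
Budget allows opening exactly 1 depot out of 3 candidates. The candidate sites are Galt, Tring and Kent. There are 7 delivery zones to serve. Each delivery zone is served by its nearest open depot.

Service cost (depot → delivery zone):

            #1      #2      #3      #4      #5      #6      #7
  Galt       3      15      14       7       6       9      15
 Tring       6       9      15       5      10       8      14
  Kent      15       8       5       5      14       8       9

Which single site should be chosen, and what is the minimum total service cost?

With exactly 1 open, each delivery zone uses its cheapest among the chosen.
{Kent}: #1→Kent 15, #2→Kent 8, #3→Kent 5, #4→Kent 5, #5→Kent 14, #6→Kent 8, #7→Kent 9. Service cost 64.
{Tring}: service cost 67
{Galt}: service cost 69
Among all 3 size-1 choices, {Kent} is lowest.

Choose Kent only; total service cost 64.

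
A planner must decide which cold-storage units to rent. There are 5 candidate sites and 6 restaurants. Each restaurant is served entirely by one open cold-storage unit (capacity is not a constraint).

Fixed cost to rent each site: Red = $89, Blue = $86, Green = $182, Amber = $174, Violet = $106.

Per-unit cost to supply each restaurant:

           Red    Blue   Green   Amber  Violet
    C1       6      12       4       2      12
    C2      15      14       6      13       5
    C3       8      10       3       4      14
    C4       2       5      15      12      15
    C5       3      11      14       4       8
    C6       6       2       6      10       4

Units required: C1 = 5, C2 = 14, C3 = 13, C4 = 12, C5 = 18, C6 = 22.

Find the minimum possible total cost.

For any fixed open set, each restaurant goes to its cheapest open site; total = fixed + service.
{Red, Violet}: C1→Red 6·5=30, C2→Violet 5·14=70, C3→Red 8·13=104, C4→Red 2·12=24, C5→Red 3·18=54, C6→Violet 4·22=88. Service 370; fixed 195; total 565.
{Red, Blue, Violet}: C1→Red 6·5=30, C2→Violet 5·14=70, C3→Red 8·13=104, C4→Red 2·12=24, C5→Red 3·18=54, C6→Blue 2·22=44. Service 326; fixed 281; total 607.
{Red, Blue, Green}: C1→Green 4·5=20, C2→Green 6·14=84, C3→Green 3·13=39, C4→Red 2·12=24, C5→Red 3·18=54, C6→Blue 2·22=44. Service 265; fixed 357; total 622.
{Red, Blue, Green, Amber, Violet}: service 241 + fixed 637 = 878
No other subset beats 565.

Minimum total cost: 565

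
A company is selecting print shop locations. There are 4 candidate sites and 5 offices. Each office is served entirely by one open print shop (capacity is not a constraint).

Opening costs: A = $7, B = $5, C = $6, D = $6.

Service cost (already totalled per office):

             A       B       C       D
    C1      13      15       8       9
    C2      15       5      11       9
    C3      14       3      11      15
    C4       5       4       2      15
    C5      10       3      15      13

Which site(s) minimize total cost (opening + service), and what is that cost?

Open B and C; minimum total cost 32.

For any fixed open set, each office goes to its cheapest open site; total = fixed + service.
{B, C}: C1→C 8, C2→B 5, C3→B 3, C4→C 2, C5→B 3. Service 21; fixed 11; total 32.
{B}: C1→B 15, C2→B 5, C3→B 3, C4→B 4, C5→B 3. Service 30; fixed 5; total 35.
{B, D}: service 24 + fixed 11 = 35
{A, B, C, D}: service 21 + fixed 24 = 45
(All 15 nonempty subsets were checked; B and C is lowest.)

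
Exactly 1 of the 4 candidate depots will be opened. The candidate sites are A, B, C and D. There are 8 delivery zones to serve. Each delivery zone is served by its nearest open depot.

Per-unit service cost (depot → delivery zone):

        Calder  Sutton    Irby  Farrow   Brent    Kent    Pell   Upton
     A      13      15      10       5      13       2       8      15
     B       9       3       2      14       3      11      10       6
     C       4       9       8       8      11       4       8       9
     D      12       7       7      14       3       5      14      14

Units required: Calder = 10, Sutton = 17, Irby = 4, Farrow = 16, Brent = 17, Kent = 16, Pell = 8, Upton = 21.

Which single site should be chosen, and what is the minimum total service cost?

With exactly 1 open, each delivery zone uses its cheapest among the chosen.
{B}: Calder→B 9·10=90, Sutton→B 3·17=51, Irby→B 2·4=8, Farrow→B 14·16=224, Brent→B 3·17=51, Kent→B 11·16=176, Pell→B 10·8=80, Upton→B 6·21=126. Service cost 806.
{C}: service cost 857
{D}: service cost 1028
Among all 4 size-1 choices, {B} is lowest.

Choose B only; total service cost 806.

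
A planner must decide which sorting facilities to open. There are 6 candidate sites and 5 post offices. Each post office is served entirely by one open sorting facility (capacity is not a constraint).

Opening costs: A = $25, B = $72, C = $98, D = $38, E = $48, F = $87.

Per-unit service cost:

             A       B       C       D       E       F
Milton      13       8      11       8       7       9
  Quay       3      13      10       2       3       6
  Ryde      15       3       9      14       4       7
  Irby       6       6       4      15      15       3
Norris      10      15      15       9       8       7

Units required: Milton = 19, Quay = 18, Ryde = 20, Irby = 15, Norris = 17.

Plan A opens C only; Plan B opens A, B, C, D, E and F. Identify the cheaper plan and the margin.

Plan B is cheaper by 221.

Plan A: {C}: Milton→C 11·19=209, Quay→C 10·18=180, Ryde→C 9·20=180, Irby→C 4·15=60, Norris→C 15·17=255. Service 884; fixed 98; total 982.
Plan B: {A, B, C, D, E, F}: Milton→E 7·19=133, Quay→D 2·18=36, Ryde→B 3·20=60, Irby→F 3·15=45, Norris→F 7·17=119. Service 393; fixed 368; total 761.
Difference: |982 − 761| = 221.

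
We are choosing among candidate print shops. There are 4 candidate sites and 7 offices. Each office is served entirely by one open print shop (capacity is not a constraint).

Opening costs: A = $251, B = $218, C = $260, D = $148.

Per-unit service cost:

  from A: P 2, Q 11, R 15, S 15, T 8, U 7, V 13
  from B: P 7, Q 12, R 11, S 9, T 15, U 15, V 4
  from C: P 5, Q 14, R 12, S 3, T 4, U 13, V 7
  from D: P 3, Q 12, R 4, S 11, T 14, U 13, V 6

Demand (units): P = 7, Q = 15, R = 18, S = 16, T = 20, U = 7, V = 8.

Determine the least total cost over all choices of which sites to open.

Minimum total cost: 948

For any fixed open set, each office goes to its cheapest open site; total = fixed + service.
{C, D}: P→D 3·7=21, Q→D 12·15=180, R→D 4·18=72, S→C 3·16=48, T→C 4·20=80, U→C 13·7=91, V→D 6·8=48. Service 540; fixed 408; total 948.
{C}: service 736 + fixed 260 = 996
{D}: P→D 3·7=21, Q→D 12·15=180, R→D 4·18=72, S→D 11·16=176, T→D 14·20=280, U→D 13·7=91, V→D 6·8=48. Service 868; fixed 148; total 1016.
{A, B, C, D}: P→A 2·7=14, Q→A 11·15=165, R→D 4·18=72, S→C 3·16=48, T→C 4·20=80, U→A 7·7=49, V→B 4·8=32. Service 460; fixed 877; total 1337.
No other subset beats 948.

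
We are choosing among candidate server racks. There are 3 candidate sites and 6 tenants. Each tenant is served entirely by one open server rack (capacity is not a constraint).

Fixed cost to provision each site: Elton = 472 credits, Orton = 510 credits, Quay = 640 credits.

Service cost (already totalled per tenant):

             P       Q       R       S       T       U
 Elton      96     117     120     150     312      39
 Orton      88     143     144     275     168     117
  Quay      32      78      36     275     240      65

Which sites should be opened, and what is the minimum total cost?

For any fixed open set, each tenant goes to its cheapest open site; total = fixed + service.
{Elton}: P→Elton 96, Q→Elton 117, R→Elton 120, S→Elton 150, T→Elton 312, U→Elton 39. Service 834; fixed 472; total 1306.
{Quay}: service 726 + fixed 640 = 1366
{Orton}: P→Orton 88, Q→Orton 143, R→Orton 144, S→Orton 275, T→Orton 168, U→Orton 117. Service 935; fixed 510; total 1445.
{Elton, Orton, Quay}: service 503 + fixed 1622 = 2125
No other subset beats 1306.

Open Elton only; minimum total cost 1306.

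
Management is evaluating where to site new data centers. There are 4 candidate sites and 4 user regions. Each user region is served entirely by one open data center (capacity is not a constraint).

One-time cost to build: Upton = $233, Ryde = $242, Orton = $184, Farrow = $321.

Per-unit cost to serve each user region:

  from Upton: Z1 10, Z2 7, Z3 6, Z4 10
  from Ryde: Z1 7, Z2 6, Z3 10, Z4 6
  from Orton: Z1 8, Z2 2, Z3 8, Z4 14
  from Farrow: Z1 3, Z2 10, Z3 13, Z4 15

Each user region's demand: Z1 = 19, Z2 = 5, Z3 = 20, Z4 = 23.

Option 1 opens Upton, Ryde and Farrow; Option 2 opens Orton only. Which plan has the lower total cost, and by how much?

Option 1: {Upton, Ryde, Farrow}: Z1→Farrow 3·19=57, Z2→Ryde 6·5=30, Z3→Upton 6·20=120, Z4→Ryde 6·23=138. Service 345; fixed 796; total 1141.
Option 2: {Orton}: Z1→Orton 8·19=152, Z2→Orton 2·5=10, Z3→Orton 8·20=160, Z4→Orton 14·23=322. Service 644; fixed 184; total 828.
Difference: |1141 − 828| = 313.

Option 2 is cheaper by 313.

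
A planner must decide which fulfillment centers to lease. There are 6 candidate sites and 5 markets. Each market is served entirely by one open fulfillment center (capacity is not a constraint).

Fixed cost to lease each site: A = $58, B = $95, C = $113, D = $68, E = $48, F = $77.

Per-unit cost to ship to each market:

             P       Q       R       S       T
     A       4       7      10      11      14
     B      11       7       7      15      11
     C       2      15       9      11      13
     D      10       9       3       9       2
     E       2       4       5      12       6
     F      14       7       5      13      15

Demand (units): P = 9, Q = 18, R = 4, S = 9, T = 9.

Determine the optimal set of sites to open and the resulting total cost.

For any fixed open set, each market goes to its cheapest open site; total = fixed + service.
{D, E}: P→E 2·9=18, Q→E 4·18=72, R→D 3·4=12, S→D 9·9=81, T→D 2·9=18. Service 201; fixed 116; total 317.
{E}: service 272 + fixed 48 = 320
{A, E}: service 263 + fixed 106 = 369
{A, B, C, D, E, F}: service 201 + fixed 459 = 660
No other subset beats 317.

Open D and E; minimum total cost 317.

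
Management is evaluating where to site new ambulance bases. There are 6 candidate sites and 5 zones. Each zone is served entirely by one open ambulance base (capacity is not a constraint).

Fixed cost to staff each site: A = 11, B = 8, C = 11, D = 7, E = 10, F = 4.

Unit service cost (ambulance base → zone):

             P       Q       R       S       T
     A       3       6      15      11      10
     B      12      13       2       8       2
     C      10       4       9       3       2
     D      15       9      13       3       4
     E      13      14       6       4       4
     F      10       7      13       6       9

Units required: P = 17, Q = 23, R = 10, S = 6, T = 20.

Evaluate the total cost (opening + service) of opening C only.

Total cost: 421

Each zone is assigned to its cheapest site among the open ones.
{C}: P→C 10·17=170, Q→C 4·23=92, R→C 9·10=90, S→C 3·6=18, T→C 2·20=40. Service 410; fixed 11; total 421.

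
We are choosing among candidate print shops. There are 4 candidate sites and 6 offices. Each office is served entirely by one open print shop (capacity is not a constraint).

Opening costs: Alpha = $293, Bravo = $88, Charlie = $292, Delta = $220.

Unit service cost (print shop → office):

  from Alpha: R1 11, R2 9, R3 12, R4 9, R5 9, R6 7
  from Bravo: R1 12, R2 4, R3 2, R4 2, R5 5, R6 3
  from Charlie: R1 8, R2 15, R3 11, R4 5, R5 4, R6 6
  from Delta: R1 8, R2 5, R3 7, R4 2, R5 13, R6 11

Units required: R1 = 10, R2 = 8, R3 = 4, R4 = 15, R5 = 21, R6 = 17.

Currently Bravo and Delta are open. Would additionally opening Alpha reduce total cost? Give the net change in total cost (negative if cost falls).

Current service cost with {Bravo, Delta}: 306.
Adding Alpha: each office re-picks its cheapest; new service cost 306, saving 0.
Extra fixed cost: 293. Net change = 293 − 0 = 293.
(Totals: 614 → 907.)

No — net change +293 (cost rises by 293).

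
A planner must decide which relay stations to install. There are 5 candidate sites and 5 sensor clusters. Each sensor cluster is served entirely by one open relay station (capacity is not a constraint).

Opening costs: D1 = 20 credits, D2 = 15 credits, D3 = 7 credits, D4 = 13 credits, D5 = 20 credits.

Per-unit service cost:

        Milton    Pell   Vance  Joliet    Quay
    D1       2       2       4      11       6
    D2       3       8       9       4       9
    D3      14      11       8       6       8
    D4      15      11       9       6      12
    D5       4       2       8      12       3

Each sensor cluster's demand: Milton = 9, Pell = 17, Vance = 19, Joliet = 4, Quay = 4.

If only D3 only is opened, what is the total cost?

Each sensor cluster is assigned to its cheapest site among the open ones.
{D3}: Milton→D3 14·9=126, Pell→D3 11·17=187, Vance→D3 8·19=152, Joliet→D3 6·4=24, Quay→D3 8·4=32. Service 521; fixed 7; total 528.

Total cost: 528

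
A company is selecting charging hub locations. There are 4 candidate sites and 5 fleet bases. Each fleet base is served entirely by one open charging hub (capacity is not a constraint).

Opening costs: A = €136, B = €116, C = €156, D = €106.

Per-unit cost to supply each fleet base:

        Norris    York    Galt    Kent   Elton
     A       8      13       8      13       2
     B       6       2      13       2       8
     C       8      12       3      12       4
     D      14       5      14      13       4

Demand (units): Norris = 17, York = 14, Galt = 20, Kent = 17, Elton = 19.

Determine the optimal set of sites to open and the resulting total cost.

Open B and C; minimum total cost 572.

For any fixed open set, each fleet base goes to its cheapest open site; total = fixed + service.
{B, C}: Norris→B 6·17=102, York→B 2·14=28, Galt→C 3·20=60, Kent→B 2·17=34, Elton→C 4·19=76. Service 300; fixed 272; total 572.
{A, B}: service 362 + fixed 252 = 614
{A, B, C}: Norris→B 6·17=102, York→B 2·14=28, Galt→C 3·20=60, Kent→B 2·17=34, Elton→A 2·19=38. Service 262; fixed 408; total 670.
{A, B, C, D}: service 262 + fixed 514 = 776
(All 15 nonempty subsets were checked; B and C is lowest.)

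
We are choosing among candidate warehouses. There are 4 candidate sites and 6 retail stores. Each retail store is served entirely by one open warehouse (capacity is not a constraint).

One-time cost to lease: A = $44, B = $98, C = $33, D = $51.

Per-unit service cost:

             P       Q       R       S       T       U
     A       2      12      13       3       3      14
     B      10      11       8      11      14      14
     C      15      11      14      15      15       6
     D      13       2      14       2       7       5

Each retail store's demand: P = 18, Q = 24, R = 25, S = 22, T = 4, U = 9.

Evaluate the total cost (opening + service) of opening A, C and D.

Total cost: 638

Each retail store is assigned to its cheapest site among the open ones.
{A, C, D}: P→A 2·18=36, Q→D 2·24=48, R→A 13·25=325, S→D 2·22=44, T→A 3·4=12, U→D 5·9=45. Service 510; fixed 128; total 638.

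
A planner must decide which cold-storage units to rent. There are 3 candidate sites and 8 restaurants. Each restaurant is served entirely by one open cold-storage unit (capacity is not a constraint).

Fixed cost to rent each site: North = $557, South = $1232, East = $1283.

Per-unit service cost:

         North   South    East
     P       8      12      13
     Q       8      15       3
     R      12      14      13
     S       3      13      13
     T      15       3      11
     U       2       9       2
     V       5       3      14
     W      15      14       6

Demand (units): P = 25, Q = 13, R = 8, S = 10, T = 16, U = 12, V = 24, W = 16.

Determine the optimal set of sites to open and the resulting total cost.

Open North only; minimum total cost 1611.

For any fixed open set, each restaurant goes to its cheapest open site; total = fixed + service.
{North}: P→North 8·25=200, Q→North 8·13=104, R→North 12·8=96, S→North 3·10=30, T→North 15·16=240, U→North 2·12=24, V→North 5·24=120, W→North 15·16=240. Service 1054; fixed 557; total 1611.
{South}: P→South 12·25=300, Q→South 15·13=195, R→South 14·8=112, S→South 13·10=130, T→South 3·16=48, U→South 9·12=108, V→South 3·24=72, W→South 14·16=224. Service 1189; fixed 1232; total 2421.
{East}: service 1230 + fixed 1283 = 2513
{North, South, East}: service 605 + fixed 3072 = 3677
No other subset beats 1611.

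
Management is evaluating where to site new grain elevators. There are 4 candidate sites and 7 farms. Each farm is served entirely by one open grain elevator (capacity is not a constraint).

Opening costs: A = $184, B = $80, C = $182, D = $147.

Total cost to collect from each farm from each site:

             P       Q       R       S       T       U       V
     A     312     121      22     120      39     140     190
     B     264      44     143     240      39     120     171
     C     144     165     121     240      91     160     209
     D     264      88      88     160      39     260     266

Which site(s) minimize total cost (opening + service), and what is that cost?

Open A and B; minimum total cost 1044.

For any fixed open set, each farm goes to its cheapest open site; total = fixed + service.
{A, B}: P→B 264, Q→B 44, R→A 22, S→A 120, T→A 39, U→B 120, V→B 171. Service 780; fixed 264; total 1044.
{B}: service 1021 + fixed 80 = 1101
{A, B, C}: service 660 + fixed 446 = 1106
{A, B, C, D}: P→C 144, Q→B 44, R→A 22, S→A 120, T→A 39, U→B 120, V→B 171. Service 660; fixed 593; total 1253.
No other subset beats 1044.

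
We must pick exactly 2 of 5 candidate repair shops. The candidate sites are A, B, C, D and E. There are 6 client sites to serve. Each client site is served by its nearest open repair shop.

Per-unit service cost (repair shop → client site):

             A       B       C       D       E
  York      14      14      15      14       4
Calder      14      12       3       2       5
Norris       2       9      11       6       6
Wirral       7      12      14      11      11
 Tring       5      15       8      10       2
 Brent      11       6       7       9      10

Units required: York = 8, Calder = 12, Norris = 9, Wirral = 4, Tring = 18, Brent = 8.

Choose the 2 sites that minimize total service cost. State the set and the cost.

With exactly 2 open, each client site uses its cheapest among the chosen.
{A, E}: York→E 4·8=32, Calder→E 5·12=60, Norris→A 2·9=18, Wirral→A 7·4=28, Tring→E 2·18=36, Brent→E 10·8=80. Service cost 254.
{C, E}: service cost 258
{D, E}: service cost 262
Among all 10 size-2 choices, {A, E} is lowest.

Choose A and E; total service cost 254.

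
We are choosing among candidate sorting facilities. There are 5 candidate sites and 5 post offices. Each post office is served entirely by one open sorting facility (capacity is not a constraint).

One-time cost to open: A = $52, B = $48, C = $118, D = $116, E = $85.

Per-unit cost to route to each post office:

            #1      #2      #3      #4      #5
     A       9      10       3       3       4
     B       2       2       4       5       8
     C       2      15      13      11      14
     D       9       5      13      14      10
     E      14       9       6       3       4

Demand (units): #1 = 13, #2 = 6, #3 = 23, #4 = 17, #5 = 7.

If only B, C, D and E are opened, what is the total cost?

Total cost: 576

Each post office is assigned to its cheapest site among the open ones.
{B, C, D, E}: #1→B 2·13=26, #2→B 2·6=12, #3→B 4·23=92, #4→E 3·17=51, #5→E 4·7=28. Service 209; fixed 367; total 576.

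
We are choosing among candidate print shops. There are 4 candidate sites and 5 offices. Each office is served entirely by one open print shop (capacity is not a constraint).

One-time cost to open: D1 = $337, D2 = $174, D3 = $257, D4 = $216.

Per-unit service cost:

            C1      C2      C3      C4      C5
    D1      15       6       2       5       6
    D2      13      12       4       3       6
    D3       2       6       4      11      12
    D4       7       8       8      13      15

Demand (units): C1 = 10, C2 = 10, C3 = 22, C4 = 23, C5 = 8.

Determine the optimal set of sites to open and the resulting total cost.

Open D2 only; minimum total cost 629.

For any fixed open set, each office goes to its cheapest open site; total = fixed + service.
{D2}: C1→D2 13·10=130, C2→D2 12·10=120, C3→D2 4·22=88, C4→D2 3·23=69, C5→D2 6·8=48. Service 455; fixed 174; total 629.
{D2, D3}: C1→D3 2·10=20, C2→D3 6·10=60, C3→D2 4·22=88, C4→D2 3·23=69, C5→D2 6·8=48. Service 285; fixed 431; total 716.
{D2, D4}: service 355 + fixed 390 = 745
{D1, D2, D3, D4}: service 241 + fixed 984 = 1225
No other subset beats 629.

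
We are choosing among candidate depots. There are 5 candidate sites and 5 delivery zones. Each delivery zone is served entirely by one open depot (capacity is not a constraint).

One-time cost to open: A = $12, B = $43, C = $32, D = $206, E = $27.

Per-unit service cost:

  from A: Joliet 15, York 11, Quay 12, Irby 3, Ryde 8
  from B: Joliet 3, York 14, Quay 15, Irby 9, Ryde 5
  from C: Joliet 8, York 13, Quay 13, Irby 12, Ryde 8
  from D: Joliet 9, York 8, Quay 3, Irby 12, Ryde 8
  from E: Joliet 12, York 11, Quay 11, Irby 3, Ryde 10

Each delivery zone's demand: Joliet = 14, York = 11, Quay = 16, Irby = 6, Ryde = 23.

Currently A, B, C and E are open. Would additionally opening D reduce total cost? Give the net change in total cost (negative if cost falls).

No — net change +45 (cost rises by 45).

Current service cost with {A, B, C, E}: 472.
Adding D: each delivery zone re-picks its cheapest; new service cost 311, saving 161.
Extra fixed cost: 206. Net change = 206 − 161 = 45.
(Totals: 586 → 631.)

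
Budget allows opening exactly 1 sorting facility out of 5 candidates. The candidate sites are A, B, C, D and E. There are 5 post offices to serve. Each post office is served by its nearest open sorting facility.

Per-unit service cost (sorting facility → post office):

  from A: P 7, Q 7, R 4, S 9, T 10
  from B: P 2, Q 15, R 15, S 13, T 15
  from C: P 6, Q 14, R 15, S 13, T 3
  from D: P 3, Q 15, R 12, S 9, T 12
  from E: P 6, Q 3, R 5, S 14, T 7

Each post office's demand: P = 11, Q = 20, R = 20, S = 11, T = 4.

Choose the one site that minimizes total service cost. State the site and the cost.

Choose E only; total service cost 408.

With exactly 1 open, each post office uses its cheapest among the chosen.
{E}: P→E 6·11=66, Q→E 3·20=60, R→E 5·20=100, S→E 14·11=154, T→E 7·4=28. Service cost 408.
{A}: service cost 436
{D}: service cost 720
Among all 5 size-1 choices, {E} is lowest.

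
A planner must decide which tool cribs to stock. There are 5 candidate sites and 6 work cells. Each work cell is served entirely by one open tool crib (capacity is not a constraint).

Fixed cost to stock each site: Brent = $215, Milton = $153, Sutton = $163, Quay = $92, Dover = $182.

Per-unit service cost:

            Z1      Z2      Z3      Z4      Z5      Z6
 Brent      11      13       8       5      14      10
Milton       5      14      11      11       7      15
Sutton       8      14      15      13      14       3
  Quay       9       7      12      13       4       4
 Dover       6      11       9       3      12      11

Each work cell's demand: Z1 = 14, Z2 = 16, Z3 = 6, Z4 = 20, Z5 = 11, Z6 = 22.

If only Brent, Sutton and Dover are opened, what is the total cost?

Total cost: 1126

Each work cell is assigned to its cheapest site among the open ones.
{Brent, Sutton, Dover}: Z1→Dover 6·14=84, Z2→Dover 11·16=176, Z3→Brent 8·6=48, Z4→Dover 3·20=60, Z5→Dover 12·11=132, Z6→Sutton 3·22=66. Service 566; fixed 560; total 1126.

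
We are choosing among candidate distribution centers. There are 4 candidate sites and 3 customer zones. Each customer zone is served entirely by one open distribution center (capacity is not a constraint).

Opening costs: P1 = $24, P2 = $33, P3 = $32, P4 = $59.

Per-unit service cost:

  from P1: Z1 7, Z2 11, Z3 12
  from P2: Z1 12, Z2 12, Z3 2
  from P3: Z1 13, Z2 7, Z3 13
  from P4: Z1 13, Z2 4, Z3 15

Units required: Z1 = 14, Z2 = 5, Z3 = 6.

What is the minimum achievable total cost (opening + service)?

For any fixed open set, each customer zone goes to its cheapest open site; total = fixed + service.
{P1, P2}: Z1→P1 7·14=98, Z2→P1 11·5=55, Z3→P2 2·6=12. Service 165; fixed 57; total 222.
{P1, P2, P3}: service 145 + fixed 89 = 234
{P1, P2, P4}: Z1→P1 7·14=98, Z2→P4 4·5=20, Z3→P2 2·6=12. Service 130; fixed 116; total 246.
{P1, P2, P3, P4}: service 130 + fixed 148 = 278
(All 15 nonempty subsets were checked; P1 and P2 is lowest.)

Minimum total cost: 222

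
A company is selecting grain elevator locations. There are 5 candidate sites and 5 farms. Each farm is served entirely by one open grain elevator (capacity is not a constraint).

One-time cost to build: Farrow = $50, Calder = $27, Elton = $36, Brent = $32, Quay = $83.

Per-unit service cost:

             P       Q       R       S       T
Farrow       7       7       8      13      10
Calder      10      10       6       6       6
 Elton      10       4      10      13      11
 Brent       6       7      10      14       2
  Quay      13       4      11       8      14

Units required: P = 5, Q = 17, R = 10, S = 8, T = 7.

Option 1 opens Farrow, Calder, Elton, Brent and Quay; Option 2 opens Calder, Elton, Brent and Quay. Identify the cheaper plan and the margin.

Option 2 is cheaper by 50.

Option 1: {Farrow, Calder, Elton, Brent, Quay}: P→Brent 6·5=30, Q→Elton 4·17=68, R→Calder 6·10=60, S→Calder 6·8=48, T→Brent 2·7=14. Service 220; fixed 228; total 448.
Option 2: {Calder, Elton, Brent, Quay}: P→Brent 6·5=30, Q→Elton 4·17=68, R→Calder 6·10=60, S→Calder 6·8=48, T→Brent 2·7=14. Service 220; fixed 178; total 398.
Difference: |448 − 398| = 50.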